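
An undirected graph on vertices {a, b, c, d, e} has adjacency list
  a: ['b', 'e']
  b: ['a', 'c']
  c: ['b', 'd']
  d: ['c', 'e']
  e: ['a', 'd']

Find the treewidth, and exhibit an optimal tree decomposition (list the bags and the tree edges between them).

Treewidth 2.
One such decomposition:
Bags: B1 = {a, d, e}  B2 = {a, c, d}  B3 = {a, b, c}
Tree: B1–B2, B2–B3

Each bag holds 3 vertices, so the decomposition has width 2, which upper-bounds the treewidth. For the lower bound, G contains the cycle a–e–d–c–b–a, so G is not a forest; only forests have treewidth ≤ 1, hence tw(G) ≥ 2. Therefore the treewidth is 2.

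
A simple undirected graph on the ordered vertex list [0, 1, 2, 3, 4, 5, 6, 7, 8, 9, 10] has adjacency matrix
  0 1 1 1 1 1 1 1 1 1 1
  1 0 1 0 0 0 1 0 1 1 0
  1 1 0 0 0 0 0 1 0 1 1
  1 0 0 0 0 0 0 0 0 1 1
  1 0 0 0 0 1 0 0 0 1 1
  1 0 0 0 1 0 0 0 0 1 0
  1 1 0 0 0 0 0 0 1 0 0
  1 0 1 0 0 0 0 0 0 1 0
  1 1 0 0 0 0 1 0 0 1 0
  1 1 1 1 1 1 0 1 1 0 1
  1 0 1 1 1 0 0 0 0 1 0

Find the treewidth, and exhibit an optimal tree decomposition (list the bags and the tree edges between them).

Every bag has size at most 4, so the width is 4 − 1 = 3 and tw(G) ≤ 3. Conversely, {0, 1, 2, 9} is a clique of size 4, and the vertices of any clique must share a bag in every tree decomposition; so some bag has ≥ 4 vertices and tw(G) ≥ 3. Combining the bounds, tw(G) = 3.

Treewidth 3.
Bags: B1 = {0, 2, 9, 10}  B2 = {0, 4, 9, 10}  B3 = {0, 4, 5, 9}  B4 = {0, 1, 2, 9}  B5 = {0, 3, 9, 10}  B6 = {0, 2, 7, 9}  B7 = {0, 1, 8, 9}  B8 = {0, 1, 6, 8}
Tree: B1–B2, B2–B3, B1–B4, B1–B5, B4–B6, B4–B7, B7–B8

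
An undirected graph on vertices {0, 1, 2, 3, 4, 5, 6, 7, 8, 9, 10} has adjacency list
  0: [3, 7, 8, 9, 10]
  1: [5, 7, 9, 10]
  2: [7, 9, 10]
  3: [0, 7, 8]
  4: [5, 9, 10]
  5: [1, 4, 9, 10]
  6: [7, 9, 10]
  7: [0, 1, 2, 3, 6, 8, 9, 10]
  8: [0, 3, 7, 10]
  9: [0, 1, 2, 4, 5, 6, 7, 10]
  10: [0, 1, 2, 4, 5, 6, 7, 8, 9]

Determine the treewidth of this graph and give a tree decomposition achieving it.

Treewidth 3.
Bags: B1 = {1, 5, 9, 10}  B2 = {1, 7, 9, 10}  B3 = {0, 7, 9, 10}  B4 = {0, 7, 8, 10}  B5 = {6, 7, 9, 10}  B6 = {0, 3, 7, 8}  B7 = {4, 5, 9, 10}  B8 = {2, 7, 9, 10}
Tree: B1–B2, B2–B3, B3–B4, B2–B5, B4–B6, B1–B7, B5–B8

The largest bag has 4 vertices, giving width 3; this decomposition certifies tw(G) ≤ 3. Conversely, {0, 7, 8, 10} is a clique of size 4, and the vertices of any clique must share a bag in every tree decomposition; so some bag has ≥ 4 vertices and tw(G) ≥ 3. The upper and lower bounds meet at 3, so that is the treewidth.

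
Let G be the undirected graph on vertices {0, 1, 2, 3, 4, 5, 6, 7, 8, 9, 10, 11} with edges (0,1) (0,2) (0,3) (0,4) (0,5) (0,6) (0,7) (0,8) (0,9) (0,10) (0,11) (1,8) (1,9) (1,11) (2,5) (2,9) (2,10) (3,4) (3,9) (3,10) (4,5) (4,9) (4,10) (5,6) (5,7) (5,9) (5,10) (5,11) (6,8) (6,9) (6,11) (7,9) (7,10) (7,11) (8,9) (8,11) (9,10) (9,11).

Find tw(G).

A width-4 tree decomposition is:
Bags: B1 = {0, 5, 7, 9, 11}  B2 = {0, 5, 7, 9, 10}  B3 = {0, 4, 5, 9, 10}  B4 = {0, 2, 5, 9, 10}  B5 = {0, 5, 6, 9, 11}  B6 = {0, 6, 8, 9, 11}  B7 = {0, 1, 8, 9, 11}  B8 = {0, 3, 4, 9, 10}
Tree: B1–B2, B2–B3, B3–B4, B1–B5, B5–B6, B6–B7, B3–B8
Every bag has size at most 5, so the width is 5 − 1 = 4 and tw(G) ≤ 4. On the other hand G contains the 5-clique {0, 1, 8, 9, 11}. A clique must lie in a single bag of any decomposition, so no decomposition can have width below 4. The upper and lower bounds meet at 4, so that is the treewidth.

4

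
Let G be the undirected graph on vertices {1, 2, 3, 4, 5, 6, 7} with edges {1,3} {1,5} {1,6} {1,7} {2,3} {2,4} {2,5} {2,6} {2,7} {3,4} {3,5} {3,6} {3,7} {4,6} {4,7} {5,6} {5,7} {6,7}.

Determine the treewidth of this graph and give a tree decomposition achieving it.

Each bag holds 5 vertices, so the decomposition has width 4, which upper-bounds the treewidth. For the lower bound, the 5 vertices {1, 3, 5, 6, 7} are pairwise adjacent, and any tree decomposition puts a clique entirely inside one bag — forcing width ≥ 4. Combining the bounds, tw(G) = 4.

Treewidth 4.
Bags: B1 = {2, 3, 5, 6, 7}  B2 = {1, 3, 5, 6, 7}  B3 = {2, 3, 4, 6, 7}
Tree: B1–B2, B1–B3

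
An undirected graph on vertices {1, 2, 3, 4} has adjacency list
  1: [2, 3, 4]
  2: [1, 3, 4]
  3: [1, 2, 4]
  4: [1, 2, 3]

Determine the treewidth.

A width-3 tree decomposition is:
Bags: B1 = {1, 2, 3, 4}
Tree: (single bag)
With just one bag of size 4, the width is 4 − 1 = 3, so tw(G) ≤ 3. For the lower bound, the 4 vertices {1, 2, 3, 4} are pairwise adjacent, and any tree decomposition puts a clique entirely inside one bag — forcing width ≥ 3. Hence tw(G) = 3 exactly.

3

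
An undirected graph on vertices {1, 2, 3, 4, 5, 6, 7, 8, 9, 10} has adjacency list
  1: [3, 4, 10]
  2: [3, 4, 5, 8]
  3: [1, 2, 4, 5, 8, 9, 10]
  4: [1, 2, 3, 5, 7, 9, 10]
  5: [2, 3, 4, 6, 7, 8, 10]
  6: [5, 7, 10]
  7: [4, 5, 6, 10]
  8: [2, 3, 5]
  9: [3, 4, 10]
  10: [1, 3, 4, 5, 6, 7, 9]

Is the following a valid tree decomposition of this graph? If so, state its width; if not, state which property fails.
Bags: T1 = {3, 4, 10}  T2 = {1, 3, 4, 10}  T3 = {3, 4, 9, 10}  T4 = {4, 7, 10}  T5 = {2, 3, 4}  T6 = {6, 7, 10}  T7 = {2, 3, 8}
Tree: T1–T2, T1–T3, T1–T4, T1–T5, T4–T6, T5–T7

No — vertex 5 appears in no bag.

A tree decomposition must satisfy three properties: every vertex lies in some bag; for every edge, both endpoints lie together in some bag; and for every vertex, the bags containing it form a connected subtree. Here vertex 5 appears in no bag, so the decomposition is invalid.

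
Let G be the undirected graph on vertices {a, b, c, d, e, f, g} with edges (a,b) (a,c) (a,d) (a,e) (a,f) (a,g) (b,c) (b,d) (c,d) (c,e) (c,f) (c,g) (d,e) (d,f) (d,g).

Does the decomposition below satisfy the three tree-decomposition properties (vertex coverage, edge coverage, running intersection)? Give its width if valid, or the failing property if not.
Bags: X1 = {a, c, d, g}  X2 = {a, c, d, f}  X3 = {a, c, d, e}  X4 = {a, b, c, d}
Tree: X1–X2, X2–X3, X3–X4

Every vertex of G appears in some bag (union = {a, b, c, d, e, f, g}); every edge is covered by a bag; and for each vertex v the set of bags containing v is connected in the bag tree. The decomposition is therefore valid. The largest bag has 4 vertices, so the width is 3.

Yes; width 3.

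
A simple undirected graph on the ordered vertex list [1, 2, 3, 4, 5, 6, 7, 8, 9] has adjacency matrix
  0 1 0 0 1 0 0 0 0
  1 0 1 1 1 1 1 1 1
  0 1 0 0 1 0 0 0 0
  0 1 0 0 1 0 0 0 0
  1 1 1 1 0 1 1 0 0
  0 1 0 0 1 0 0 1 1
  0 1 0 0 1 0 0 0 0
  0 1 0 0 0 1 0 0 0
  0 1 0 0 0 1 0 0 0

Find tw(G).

A width-2 tree decomposition is:
Bags: B1 = {2, 3, 5}  B2 = {2, 5, 6}  B3 = {2, 5, 7}  B4 = {2, 6, 9}  B5 = {2, 4, 5}  B6 = {1, 2, 5}  B7 = {2, 6, 8}
Tree: B1–B2, B2–B3, B2–B4, B3–B5, B5–B6, B4–B7
The largest bag has 3 vertices, giving width 2; this decomposition certifies tw(G) ≤ 2. For the lower bound, the 3 vertices {2, 6, 8} are pairwise adjacent, and any tree decomposition puts a clique entirely inside one bag — forcing width ≥ 2. The upper and lower bounds meet at 2, so that is the treewidth.

2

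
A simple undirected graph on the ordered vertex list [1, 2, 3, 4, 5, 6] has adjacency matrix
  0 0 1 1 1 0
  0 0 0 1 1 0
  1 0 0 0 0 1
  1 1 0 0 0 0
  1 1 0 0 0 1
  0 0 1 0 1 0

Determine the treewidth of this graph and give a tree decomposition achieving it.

Every bag has size at most 3, so the width is 3 − 1 = 2 and tw(G) ≤ 2. Since 3–6–5–1–3 is a cycle in G, G is not acyclic. Forests are exactly the graphs of treewidth ≤ 1, so tw(G) ≥ 2. Hence tw(G) = 2 exactly.

Treewidth 2.
One such decomposition:
Bags: B1 = {1, 3, 6}  B2 = {1, 5, 6}  B3 = {1, 4, 5}  B4 = {2, 4, 5}
Tree: B1–B2, B2–B3, B3–B4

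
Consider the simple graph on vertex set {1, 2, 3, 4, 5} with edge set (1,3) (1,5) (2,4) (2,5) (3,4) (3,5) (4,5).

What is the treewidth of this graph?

2

A width-2 tree decomposition is:
Bags: B1 = {2, 4, 5}  B2 = {3, 4, 5}  B3 = {1, 3, 5}
Tree: B1–B2, B2–B3
Every bag has size at most 3, so the width is 3 − 1 = 2 and tw(G) ≤ 2. On the other hand G contains the 3-clique {2, 4, 5}. A clique must lie in a single bag of any decomposition, so no decomposition can have width below 2. Therefore the treewidth is 2.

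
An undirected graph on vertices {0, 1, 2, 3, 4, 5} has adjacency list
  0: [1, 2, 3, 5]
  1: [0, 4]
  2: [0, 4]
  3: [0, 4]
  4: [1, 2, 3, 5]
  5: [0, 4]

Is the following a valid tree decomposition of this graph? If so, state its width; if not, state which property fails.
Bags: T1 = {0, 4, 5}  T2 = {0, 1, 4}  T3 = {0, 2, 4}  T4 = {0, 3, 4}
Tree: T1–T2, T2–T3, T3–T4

Vertex coverage: the bags together contain {0, 1, 2, 3, 4, 5}, the full vertex set. Edge coverage: each edge of G has both endpoints in at least one bag. Running intersection: for every vertex, the bags containing it form a connected subtree. All three properties hold, so this is a valid tree decomposition of width max|bag| − 1 = 2, and hence tw(G) ≤ 2.

Yes; width 2.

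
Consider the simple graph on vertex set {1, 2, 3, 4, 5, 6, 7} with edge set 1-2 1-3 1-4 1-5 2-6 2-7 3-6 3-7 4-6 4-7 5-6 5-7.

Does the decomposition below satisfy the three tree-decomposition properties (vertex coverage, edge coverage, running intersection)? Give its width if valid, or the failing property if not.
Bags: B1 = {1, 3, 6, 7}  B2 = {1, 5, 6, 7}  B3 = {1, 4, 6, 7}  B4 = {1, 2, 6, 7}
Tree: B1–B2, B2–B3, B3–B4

Yes; width 3.

Every vertex of G appears in some bag (union = {1, 2, 3, 4, 5, 6, 7}); every edge is covered by a bag; and for each vertex v the set of bags containing v is connected in the bag tree. The decomposition is therefore valid. The largest bag has 4 vertices, so the width is 3.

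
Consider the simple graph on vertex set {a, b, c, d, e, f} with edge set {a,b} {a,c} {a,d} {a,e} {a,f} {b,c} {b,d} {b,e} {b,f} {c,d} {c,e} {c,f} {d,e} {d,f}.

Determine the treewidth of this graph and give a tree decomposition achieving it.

The largest bag has 5 vertices, giving width 4; this decomposition certifies tw(G) ≤ 4. On the other hand G contains the 5-clique {a, b, c, d, e}. A clique must lie in a single bag of any decomposition, so no decomposition can have width below 4. The upper and lower bounds meet at 4, so that is the treewidth.

Treewidth 4.
One optimal decomposition is:
Bags: B1 = {a, b, c, d, e}  B2 = {a, b, c, d, f}
Tree: B1–B2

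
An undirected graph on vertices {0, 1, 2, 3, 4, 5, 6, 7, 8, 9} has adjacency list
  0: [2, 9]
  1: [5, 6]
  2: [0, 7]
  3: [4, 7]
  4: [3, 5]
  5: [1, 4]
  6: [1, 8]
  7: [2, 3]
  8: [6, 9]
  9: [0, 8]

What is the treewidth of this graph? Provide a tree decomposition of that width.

Treewidth 2.
One such decomposition:
Bags: B1 = {0, 2, 7}  B2 = {0, 3, 7}  B3 = {0, 3, 4}  B4 = {0, 4, 5}  B5 = {0, 1, 5}  B6 = {0, 1, 6}  B7 = {0, 6, 8}  B8 = {0, 8, 9}
Tree: B1–B2, B2–B3, B3–B4, B4–B5, B5–B6, B6–B7, B7–B8

Every bag has size at most 3, so the width is 3 − 1 = 2 and tw(G) ≤ 2. Since 0–2–7–3–4–5–1–6–8–9–0 is a cycle in G, G is not acyclic. Forests are exactly the graphs of treewidth ≤ 1, so tw(G) ≥ 2. The upper and lower bounds meet at 2, so that is the treewidth.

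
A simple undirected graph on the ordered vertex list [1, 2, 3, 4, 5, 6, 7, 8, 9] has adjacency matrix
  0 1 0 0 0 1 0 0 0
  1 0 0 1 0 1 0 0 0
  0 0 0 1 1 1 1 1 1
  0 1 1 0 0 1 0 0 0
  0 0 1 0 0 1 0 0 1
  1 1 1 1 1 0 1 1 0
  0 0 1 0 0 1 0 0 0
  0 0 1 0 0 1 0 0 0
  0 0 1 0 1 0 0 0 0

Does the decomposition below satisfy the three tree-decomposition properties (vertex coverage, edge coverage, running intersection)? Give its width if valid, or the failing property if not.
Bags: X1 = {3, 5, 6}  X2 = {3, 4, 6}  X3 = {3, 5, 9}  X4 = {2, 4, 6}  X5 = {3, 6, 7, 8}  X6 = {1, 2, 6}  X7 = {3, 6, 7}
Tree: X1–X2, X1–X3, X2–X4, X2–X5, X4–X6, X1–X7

A tree decomposition must satisfy three properties: every vertex lies in some bag; for every edge, both endpoints lie together in some bag; and for every vertex, the bags containing it form a connected subtree. Here bags containing vertex 7 are not connected in the tree, so the decomposition is invalid.

No — bags containing vertex 7 are not connected in the tree.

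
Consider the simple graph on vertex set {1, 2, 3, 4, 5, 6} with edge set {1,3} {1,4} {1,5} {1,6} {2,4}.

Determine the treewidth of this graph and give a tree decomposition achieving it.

Treewidth 1.
One such decomposition:
Bags: B1 = {1, 6}  B2 = {1, 4}  B3 = {1, 5}  B4 = {2, 4}  B5 = {1, 3}
Tree: B1–B2, B2–B3, B2–B4, B1–B5

Every bag has size at most 2, so the width is 2 − 1 = 1 and tw(G) ≤ 1. Since G has at least one edge (e.g. 6–1), it is not an edgeless graph, so tw(G) ≥ 1. The upper and lower bounds meet at 1, so that is the treewidth.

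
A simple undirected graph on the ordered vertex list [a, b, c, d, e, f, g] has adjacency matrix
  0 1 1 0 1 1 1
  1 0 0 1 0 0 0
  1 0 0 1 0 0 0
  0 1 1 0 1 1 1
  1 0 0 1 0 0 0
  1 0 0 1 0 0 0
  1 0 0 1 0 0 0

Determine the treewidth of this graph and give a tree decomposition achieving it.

Each bag holds 3 vertices, so the decomposition has width 2, which upper-bounds the treewidth. Since d–b–a–g–d is a cycle in G, G is not acyclic. Forests are exactly the graphs of treewidth ≤ 1, so tw(G) ≥ 2. Hence tw(G) = 2 exactly.

Treewidth 2.
One optimal decomposition is:
Bags: B1 = {a, b, d}  B2 = {a, d, g}  B3 = {a, d, e}  B4 = {a, c, d}  B5 = {a, d, f}
Tree: B1–B2, B2–B3, B3–B4, B4–B5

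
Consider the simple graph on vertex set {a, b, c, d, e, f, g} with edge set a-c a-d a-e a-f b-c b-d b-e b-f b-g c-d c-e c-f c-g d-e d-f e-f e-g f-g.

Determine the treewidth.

4

A width-4 tree decomposition is:
Bags: B1 = {b, c, d, e, f}  B2 = {a, c, d, e, f}  B3 = {b, c, e, f, g}
Tree: B1–B2, B1–B3
Every bag has size at most 5, so the width is 5 − 1 = 4 and tw(G) ≤ 4. For the lower bound, the 5 vertices {a, c, d, e, f} are pairwise adjacent, and any tree decomposition puts a clique entirely inside one bag — forcing width ≥ 4. Therefore the treewidth is 4.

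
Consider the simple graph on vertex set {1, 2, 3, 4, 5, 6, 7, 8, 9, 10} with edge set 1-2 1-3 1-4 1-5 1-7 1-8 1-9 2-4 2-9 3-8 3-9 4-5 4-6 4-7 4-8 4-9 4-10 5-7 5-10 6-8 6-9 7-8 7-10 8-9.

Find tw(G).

3

A width-3 tree decomposition is:
Bags: B1 = {1, 4, 7, 8}  B2 = {1, 4, 8, 9}  B3 = {1, 4, 5, 7}  B4 = {4, 5, 7, 10}  B5 = {1, 2, 4, 9}  B6 = {4, 6, 8, 9}  B7 = {1, 3, 8, 9}
Tree: B1–B2, B1–B3, B3–B4, B2–B5, B2–B6, B2–B7
Each bag holds 4 vertices, so the decomposition has width 3, which upper-bounds the treewidth. For the lower bound, the 4 vertices {1, 3, 8, 9} are pairwise adjacent, and any tree decomposition puts a clique entirely inside one bag — forcing width ≥ 3. Combining the bounds, tw(G) = 3.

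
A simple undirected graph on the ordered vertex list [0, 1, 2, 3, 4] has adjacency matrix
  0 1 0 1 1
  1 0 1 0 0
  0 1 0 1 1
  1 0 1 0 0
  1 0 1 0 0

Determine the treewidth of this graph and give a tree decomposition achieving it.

Each bag holds 3 vertices, so the decomposition has width 2, which upper-bounds the treewidth. The edges 0–3–2–1–0 form a cycle, so G is not a tree and its treewidth is at least 2. Therefore the treewidth is 2.

Treewidth 2.
One such decomposition:
Bags: B1 = {0, 2, 3}  B2 = {0, 1, 2}  B3 = {0, 2, 4}
Tree: B1–B2, B2–B3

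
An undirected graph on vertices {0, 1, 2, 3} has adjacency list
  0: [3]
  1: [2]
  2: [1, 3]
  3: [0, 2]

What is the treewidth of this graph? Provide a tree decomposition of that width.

Each bag holds 2 vertices, so the decomposition has width 1, which upper-bounds the treewidth. Any graph with an edge has treewidth ≥ 1, and G has the edge 0–3. Therefore the treewidth is 1.

Treewidth 1.
One optimal decomposition is:
Bags: B1 = {0, 3}  B2 = {2, 3}  B3 = {1, 2}
Tree: B1–B2, B2–B3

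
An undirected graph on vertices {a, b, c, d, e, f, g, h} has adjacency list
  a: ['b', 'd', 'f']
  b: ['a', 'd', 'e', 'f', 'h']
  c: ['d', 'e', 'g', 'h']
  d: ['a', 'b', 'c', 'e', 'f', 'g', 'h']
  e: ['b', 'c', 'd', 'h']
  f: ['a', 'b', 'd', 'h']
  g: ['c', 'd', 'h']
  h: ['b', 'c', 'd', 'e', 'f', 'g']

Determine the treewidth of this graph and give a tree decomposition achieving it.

Each bag holds 4 vertices, so the decomposition has width 3, which upper-bounds the treewidth. Conversely, {c, d, g, h} is a clique of size 4, and the vertices of any clique must share a bag in every tree decomposition; so some bag has ≥ 4 vertices and tw(G) ≥ 3. Therefore the treewidth is 3.

Treewidth 3.
One such decomposition:
Bags: B1 = {b, d, f, h}  B2 = {b, d, e, h}  B3 = {c, d, e, h}  B4 = {a, b, d, f}  B5 = {c, d, g, h}
Tree: B1–B2, B2–B3, B1–B4, B3–B5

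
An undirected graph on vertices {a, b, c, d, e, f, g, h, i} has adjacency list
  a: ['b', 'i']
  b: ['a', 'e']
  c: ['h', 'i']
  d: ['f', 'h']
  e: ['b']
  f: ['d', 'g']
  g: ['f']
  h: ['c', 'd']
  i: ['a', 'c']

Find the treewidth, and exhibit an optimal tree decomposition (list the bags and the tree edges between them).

Treewidth 1.
Bags: B1 = {f, g}  B2 = {d, f}  B3 = {d, h}  B4 = {c, h}  B5 = {c, i}  B6 = {a, i}  B7 = {a, b}  B8 = {b, e}
Tree: B1–B2, B2–B3, B3–B4, B4–B5, B5–B6, B6–B7, B7–B8

Every bag has size at most 2, so the width is 2 − 1 = 1 and tw(G) ≤ 1. Any graph with an edge has treewidth ≥ 1, and G has the edge g–f. Therefore the treewidth is 1.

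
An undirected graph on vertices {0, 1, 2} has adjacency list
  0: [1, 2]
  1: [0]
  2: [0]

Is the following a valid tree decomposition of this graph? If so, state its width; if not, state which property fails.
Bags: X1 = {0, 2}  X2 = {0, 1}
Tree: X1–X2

Every vertex of G appears in some bag (union = {0, 1, 2}); every edge is covered by a bag; and for each vertex v the set of bags containing v is connected in the bag tree. The decomposition is therefore valid. The largest bag has 2 vertices, so the width is 1.

Yes; width 1.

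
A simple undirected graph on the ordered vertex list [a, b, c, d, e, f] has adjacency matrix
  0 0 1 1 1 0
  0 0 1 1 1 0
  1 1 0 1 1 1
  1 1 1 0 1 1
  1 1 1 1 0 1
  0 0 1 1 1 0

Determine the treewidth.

A width-3 tree decomposition is:
Bags: B1 = {a, c, d, e}  B2 = {b, c, d, e}  B3 = {c, d, e, f}
Tree: B1–B2, B2–B3
Every bag has size at most 4, so the width is 4 − 1 = 3 and tw(G) ≤ 3. Conversely, {a, c, d, e} is a clique of size 4, and the vertices of any clique must share a bag in every tree decomposition; so some bag has ≥ 4 vertices and tw(G) ≥ 3. The upper and lower bounds meet at 3, so that is the treewidth.

3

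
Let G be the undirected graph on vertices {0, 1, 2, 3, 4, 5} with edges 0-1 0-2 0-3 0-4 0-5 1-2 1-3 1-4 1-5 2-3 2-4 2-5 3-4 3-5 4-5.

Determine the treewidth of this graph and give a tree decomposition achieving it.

Treewidth 5.
Bags: B1 = {0, 1, 2, 3, 4, 5}
Tree: (single bag)

A single bag containing all 6 vertices is trivially a valid decomposition of width 5. On the other hand G contains the 6-clique {0, 1, 2, 3, 4, 5}. A clique must lie in a single bag of any decomposition, so no decomposition can have width below 5. The upper and lower bounds meet at 5, so that is the treewidth.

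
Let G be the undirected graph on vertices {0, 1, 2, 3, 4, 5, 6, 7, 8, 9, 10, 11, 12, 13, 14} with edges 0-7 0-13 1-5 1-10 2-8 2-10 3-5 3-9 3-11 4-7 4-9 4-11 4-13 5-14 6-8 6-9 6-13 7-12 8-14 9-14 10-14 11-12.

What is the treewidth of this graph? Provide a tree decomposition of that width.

The largest bag has 4 vertices, giving width 3; this decomposition certifies tw(G) ≤ 3. For the lower bound: the 4 vertex sets {0,7,12}, {11}, {4}, {3,6,9,13} are disjoint, each induces a connected subgraph, and every pair is joined by at least one edge of G. Contracting each set to a single vertex therefore yields K_{4} as a minor, and since treewidth is minor-monotone, tw(G) ≥ tw(K_{4}) = 3. Therefore the treewidth is 3.

Treewidth 3.
One such decomposition:
Bags: B1 = {0, 7, 11, 12}  B2 = {0, 4, 7, 11}  B3 = {0, 4, 11, 13}  B4 = {3, 4, 11, 13}  B5 = {3, 4, 9, 13}  B6 = {3, 6, 9, 13}  B7 = {3, 5, 6, 9}  B8 = {5, 6, 9, 14}  B9 = {5, 6, 8, 14}  B10 = {1, 5, 8, 14}  B11 = {1, 8, 10, 14}  B12 = {1, 2, 8, 10}
Tree: B1–B2, B2–B3, B3–B4, B4–B5, B5–B6, B6–B7, B7–B8, B8–B9, B9–B10, B10–B11, B11–B12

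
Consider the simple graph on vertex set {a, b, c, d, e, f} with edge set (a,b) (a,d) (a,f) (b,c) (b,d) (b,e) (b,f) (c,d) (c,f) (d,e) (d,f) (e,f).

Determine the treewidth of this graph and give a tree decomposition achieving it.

Every bag has size at most 4, so the width is 4 − 1 = 3 and tw(G) ≤ 3. For the lower bound, the 4 vertices {b, d, e, f} are pairwise adjacent, and any tree decomposition puts a clique entirely inside one bag — forcing width ≥ 3. Combining the bounds, tw(G) = 3.

Treewidth 3.
One such decomposition:
Bags: B1 = {b, d, e, f}  B2 = {b, c, d, f}  B3 = {a, b, d, f}
Tree: B1–B2, B2–B3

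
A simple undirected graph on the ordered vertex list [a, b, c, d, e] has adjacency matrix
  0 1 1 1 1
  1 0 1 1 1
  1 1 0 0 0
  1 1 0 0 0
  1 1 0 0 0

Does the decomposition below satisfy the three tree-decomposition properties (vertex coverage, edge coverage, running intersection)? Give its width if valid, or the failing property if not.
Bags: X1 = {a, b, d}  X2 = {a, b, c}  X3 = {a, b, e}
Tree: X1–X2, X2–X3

Checking the three conditions: (i) the bags cover all of {a, b, c, d, e}; (ii) for each edge, some bag contains both endpoints; (iii) the bags containing any fixed vertex form a subtree. All hold, so the decomposition is valid with width 3 − 1 = 2.

Yes; width 2.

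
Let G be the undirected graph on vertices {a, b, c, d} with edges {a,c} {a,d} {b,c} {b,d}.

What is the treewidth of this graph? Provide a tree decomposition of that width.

Every bag has size at most 3, so the width is 3 − 1 = 2 and tw(G) ≤ 2. For the lower bound, G contains the cycle c–b–d–a–c, so G is not a forest; only forests have treewidth ≤ 1, hence tw(G) ≥ 2. Hence tw(G) = 2 exactly.

Treewidth 2.
One such decomposition:
Bags: B1 = {b, c, d}  B2 = {a, c, d}
Tree: B1–B2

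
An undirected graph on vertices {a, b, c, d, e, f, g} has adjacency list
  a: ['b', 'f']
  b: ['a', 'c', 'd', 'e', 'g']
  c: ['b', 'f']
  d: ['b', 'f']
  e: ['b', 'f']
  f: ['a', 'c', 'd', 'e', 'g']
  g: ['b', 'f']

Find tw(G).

2

A width-2 tree decomposition is:
Bags: B1 = {b, c, f}  B2 = {b, e, f}  B3 = {a, b, f}  B4 = {b, d, f}  B5 = {b, f, g}
Tree: B1–B2, B2–B3, B3–B4, B4–B5
The largest bag has 3 vertices, giving width 2; this decomposition certifies tw(G) ≤ 2. Since f–c–b–e–f is a cycle in G, G is not acyclic. Forests are exactly the graphs of treewidth ≤ 1, so tw(G) ≥ 2. Therefore the treewidth is 2.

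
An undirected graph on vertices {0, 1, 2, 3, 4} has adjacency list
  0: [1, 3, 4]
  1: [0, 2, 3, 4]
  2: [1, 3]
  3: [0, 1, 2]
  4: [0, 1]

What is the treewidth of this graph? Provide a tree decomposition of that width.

Treewidth 2.
One optimal decomposition is:
Bags: B1 = {1, 2, 3}  B2 = {0, 1, 3}  B3 = {0, 1, 4}
Tree: B1–B2, B2–B3

The largest bag has 3 vertices, giving width 2; this decomposition certifies tw(G) ≤ 2. Conversely, {0, 1, 3} is a clique of size 3, and the vertices of any clique must share a bag in every tree decomposition; so some bag has ≥ 3 vertices and tw(G) ≥ 2. Therefore the treewidth is 2.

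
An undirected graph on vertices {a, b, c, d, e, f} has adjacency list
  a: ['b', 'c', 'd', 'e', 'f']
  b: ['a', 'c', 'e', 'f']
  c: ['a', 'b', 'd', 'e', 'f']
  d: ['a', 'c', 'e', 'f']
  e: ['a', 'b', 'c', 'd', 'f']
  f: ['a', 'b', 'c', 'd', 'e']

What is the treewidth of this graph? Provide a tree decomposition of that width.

The largest bag has 5 vertices, giving width 4; this decomposition certifies tw(G) ≤ 4. Conversely, {a, c, d, e, f} is a clique of size 5, and the vertices of any clique must share a bag in every tree decomposition; so some bag has ≥ 5 vertices and tw(G) ≥ 4. Therefore the treewidth is 4.

Treewidth 4.
One optimal decomposition is:
Bags: B1 = {a, b, c, e, f}  B2 = {a, c, d, e, f}
Tree: B1–B2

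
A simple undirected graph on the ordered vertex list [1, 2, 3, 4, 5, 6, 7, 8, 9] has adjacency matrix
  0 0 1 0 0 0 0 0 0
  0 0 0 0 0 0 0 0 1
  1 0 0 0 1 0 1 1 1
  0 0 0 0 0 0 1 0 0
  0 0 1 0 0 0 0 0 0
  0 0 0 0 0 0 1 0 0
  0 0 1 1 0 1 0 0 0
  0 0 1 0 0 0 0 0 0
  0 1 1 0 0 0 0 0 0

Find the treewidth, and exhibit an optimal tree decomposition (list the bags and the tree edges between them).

Every bag has size at most 2, so the width is 2 − 1 = 1 and tw(G) ≤ 1. Since G has at least one edge (e.g. 1–3), it is not an edgeless graph, so tw(G) ≥ 1. Combining the bounds, tw(G) = 1.

Treewidth 1.
One optimal decomposition is:
Bags: B1 = {1, 3}  B2 = {3, 7}  B3 = {6, 7}  B4 = {4, 7}  B5 = {3, 8}  B6 = {3, 9}  B7 = {2, 9}  B8 = {3, 5}
Tree: B1–B2, B2–B3, B3–B4, B1–B5, B1–B6, B6–B7, B5–B8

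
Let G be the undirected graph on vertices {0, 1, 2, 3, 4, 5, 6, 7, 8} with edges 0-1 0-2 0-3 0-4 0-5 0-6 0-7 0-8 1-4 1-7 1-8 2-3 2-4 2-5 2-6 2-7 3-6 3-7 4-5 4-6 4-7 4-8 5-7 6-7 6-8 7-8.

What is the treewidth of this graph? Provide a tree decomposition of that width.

Treewidth 4.
One optimal decomposition is:
Bags: B1 = {0, 2, 4, 6, 7}  B2 = {0, 4, 6, 7, 8}  B3 = {0, 2, 3, 6, 7}  B4 = {0, 1, 4, 7, 8}  B5 = {0, 2, 4, 5, 7}
Tree: B1–B2, B1–B3, B2–B4, B1–B5

Each bag holds 5 vertices, so the decomposition has width 4, which upper-bounds the treewidth. On the other hand G contains the 5-clique {0, 2, 3, 6, 7}. A clique must lie in a single bag of any decomposition, so no decomposition can have width below 4. Therefore the treewidth is 4.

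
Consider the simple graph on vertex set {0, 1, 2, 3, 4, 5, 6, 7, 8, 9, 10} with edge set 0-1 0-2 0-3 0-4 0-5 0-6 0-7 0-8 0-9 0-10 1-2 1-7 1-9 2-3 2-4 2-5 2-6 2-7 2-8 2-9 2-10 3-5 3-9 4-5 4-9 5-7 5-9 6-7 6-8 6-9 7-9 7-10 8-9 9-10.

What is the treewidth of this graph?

A width-4 tree decomposition is:
Bags: B1 = {0, 2, 5, 7, 9}  B2 = {0, 2, 4, 5, 9}  B3 = {0, 2, 3, 5, 9}  B4 = {0, 2, 7, 9, 10}  B5 = {0, 2, 6, 7, 9}  B6 = {0, 2, 6, 8, 9}  B7 = {0, 1, 2, 7, 9}
Tree: B1–B2, B1–B3, B1–B4, B4–B5, B5–B6, B1–B7
Each bag holds 5 vertices, so the decomposition has width 4, which upper-bounds the treewidth. On the other hand G contains the 5-clique {0, 2, 6, 8, 9}. A clique must lie in a single bag of any decomposition, so no decomposition can have width below 4. Therefore the treewidth is 4.

4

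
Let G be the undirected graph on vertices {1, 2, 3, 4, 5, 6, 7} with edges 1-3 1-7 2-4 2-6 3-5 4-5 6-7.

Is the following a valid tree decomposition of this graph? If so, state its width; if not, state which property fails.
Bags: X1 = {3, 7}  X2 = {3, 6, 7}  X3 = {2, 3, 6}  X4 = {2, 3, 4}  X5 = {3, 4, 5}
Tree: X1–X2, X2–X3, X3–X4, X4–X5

No — vertex 1 appears in no bag.

A tree decomposition must satisfy three properties: every vertex lies in some bag; for every edge, both endpoints lie together in some bag; and for every vertex, the bags containing it form a connected subtree. Here vertex 1 appears in no bag, so the decomposition is invalid.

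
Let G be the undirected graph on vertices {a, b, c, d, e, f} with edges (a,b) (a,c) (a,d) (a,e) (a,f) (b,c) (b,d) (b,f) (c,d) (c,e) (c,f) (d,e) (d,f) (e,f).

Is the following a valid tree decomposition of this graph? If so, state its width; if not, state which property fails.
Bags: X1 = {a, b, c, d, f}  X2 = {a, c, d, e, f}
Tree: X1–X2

Every vertex of G appears in some bag (union = {a, b, c, d, e, f}); every edge is covered by a bag; and for each vertex v the set of bags containing v is connected in the bag tree. The decomposition is therefore valid. The largest bag has 5 vertices, so the width is 4.

Yes; width 4.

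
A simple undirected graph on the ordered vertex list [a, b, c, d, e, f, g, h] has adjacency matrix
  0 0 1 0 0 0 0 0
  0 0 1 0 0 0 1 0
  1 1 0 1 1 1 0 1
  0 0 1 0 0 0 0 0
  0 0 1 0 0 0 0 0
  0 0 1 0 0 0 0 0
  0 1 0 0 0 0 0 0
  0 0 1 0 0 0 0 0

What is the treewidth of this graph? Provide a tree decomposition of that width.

Treewidth 1.
Bags: B1 = {c, h}  B2 = {c, d}  B3 = {c, e}  B4 = {b, c}  B5 = {b, g}  B6 = {a, c}  B7 = {c, f}
Tree: B1–B2, B2–B3, B3–B4, B4–B5, B3–B6, B4–B7

Every bag has size at most 2, so the width is 2 − 1 = 1 and tw(G) ≤ 1. Any graph with an edge has treewidth ≥ 1, and G has the edge c–h. The upper and lower bounds meet at 1, so that is the treewidth.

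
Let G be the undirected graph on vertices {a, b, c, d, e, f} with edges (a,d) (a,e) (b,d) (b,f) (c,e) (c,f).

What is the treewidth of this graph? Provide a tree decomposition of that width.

Treewidth 2.
One such decomposition:
Bags: B1 = {a, c, e}  B2 = {a, c, f}  B3 = {a, b, f}  B4 = {a, b, d}
Tree: B1–B2, B2–B3, B3–B4

Each bag holds 3 vertices, so the decomposition has width 2, which upper-bounds the treewidth. The edges a–e–c–f–b–d–a form a cycle, so G is not a tree and its treewidth is at least 2. Combining the bounds, tw(G) = 2.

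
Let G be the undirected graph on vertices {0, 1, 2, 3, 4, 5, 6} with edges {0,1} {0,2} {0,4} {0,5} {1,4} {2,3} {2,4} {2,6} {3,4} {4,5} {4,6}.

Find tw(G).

A width-2 tree decomposition is:
Bags: B1 = {2, 3, 4}  B2 = {0, 2, 4}  B3 = {0, 4, 5}  B4 = {2, 4, 6}  B5 = {0, 1, 4}
Tree: B1–B2, B2–B3, B1–B4, B3–B5
Every bag has size at most 3, so the width is 3 − 1 = 2 and tw(G) ≤ 2. On the other hand G contains the 3-clique {0, 1, 4}. A clique must lie in a single bag of any decomposition, so no decomposition can have width below 2. Therefore the treewidth is 2.

2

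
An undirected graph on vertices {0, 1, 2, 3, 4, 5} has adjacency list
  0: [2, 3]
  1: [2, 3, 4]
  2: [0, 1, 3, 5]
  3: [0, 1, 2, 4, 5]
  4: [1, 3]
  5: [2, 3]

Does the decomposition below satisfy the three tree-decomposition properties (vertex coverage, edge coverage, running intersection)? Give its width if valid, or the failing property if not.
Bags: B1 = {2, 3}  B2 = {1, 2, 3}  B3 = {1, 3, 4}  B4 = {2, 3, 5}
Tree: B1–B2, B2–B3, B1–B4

No — vertex 0 appears in no bag.

A tree decomposition must satisfy three properties: every vertex lies in some bag; for every edge, both endpoints lie together in some bag; and for every vertex, the bags containing it form a connected subtree. Here vertex 0 appears in no bag, so the decomposition is invalid.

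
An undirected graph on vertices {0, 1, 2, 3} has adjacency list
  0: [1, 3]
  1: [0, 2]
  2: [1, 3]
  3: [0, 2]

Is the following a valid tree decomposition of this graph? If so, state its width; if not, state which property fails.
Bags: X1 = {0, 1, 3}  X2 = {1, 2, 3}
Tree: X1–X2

Vertex coverage: the bags together contain {0, 1, 2, 3}, the full vertex set. Edge coverage: each edge of G has both endpoints in at least one bag. Running intersection: for every vertex, the bags containing it form a connected subtree. All three properties hold, so this is a valid tree decomposition of width max|bag| − 1 = 2, and hence tw(G) ≤ 2.

Yes; width 2.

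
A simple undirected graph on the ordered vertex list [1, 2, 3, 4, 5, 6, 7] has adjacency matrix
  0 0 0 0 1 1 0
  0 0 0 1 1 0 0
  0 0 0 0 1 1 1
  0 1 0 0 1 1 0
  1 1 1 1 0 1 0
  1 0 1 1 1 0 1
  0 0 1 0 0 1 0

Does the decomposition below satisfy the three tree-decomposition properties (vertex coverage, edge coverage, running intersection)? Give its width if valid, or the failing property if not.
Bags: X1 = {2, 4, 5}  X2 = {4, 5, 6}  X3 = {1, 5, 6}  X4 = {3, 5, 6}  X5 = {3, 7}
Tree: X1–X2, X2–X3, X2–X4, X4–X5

A tree decomposition must satisfy three properties: every vertex lies in some bag; for every edge, both endpoints lie together in some bag; and for every vertex, the bags containing it form a connected subtree. Here edge (6,7) lies in no bag, so the decomposition is invalid.

No — edge (6,7) lies in no bag.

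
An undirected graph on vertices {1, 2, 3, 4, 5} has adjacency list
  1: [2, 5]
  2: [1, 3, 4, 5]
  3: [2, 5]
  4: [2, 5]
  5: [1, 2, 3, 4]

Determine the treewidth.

A width-2 tree decomposition is:
Bags: B1 = {2, 3, 5}  B2 = {2, 4, 5}  B3 = {1, 2, 5}
Tree: B1–B2, B2–B3
The largest bag has 3 vertices, giving width 2; this decomposition certifies tw(G) ≤ 2. On the other hand G contains the 3-clique {1, 2, 5}. A clique must lie in a single bag of any decomposition, so no decomposition can have width below 2. Therefore the treewidth is 2.

2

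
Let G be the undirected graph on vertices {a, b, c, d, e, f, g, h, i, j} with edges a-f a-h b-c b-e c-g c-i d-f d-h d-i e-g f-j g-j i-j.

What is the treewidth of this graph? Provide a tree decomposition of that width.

Treewidth 2.
Bags: B1 = {a, f, h}  B2 = {d, f, h}  B3 = {d, f, j}  B4 = {d, i, j}  B5 = {g, i, j}  B6 = {c, g, i}  B7 = {c, e, g}  B8 = {b, c, e}
Tree: B1–B2, B2–B3, B3–B4, B4–B5, B5–B6, B6–B7, B7–B8

The largest bag has 3 vertices, giving width 2; this decomposition certifies tw(G) ≤ 2. The edges a–h–d–f–a form a cycle, so G is not a tree and its treewidth is at least 2. Therefore the treewidth is 2.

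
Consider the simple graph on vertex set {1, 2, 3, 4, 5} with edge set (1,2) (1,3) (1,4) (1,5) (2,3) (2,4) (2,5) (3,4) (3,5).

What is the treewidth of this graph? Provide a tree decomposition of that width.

Every bag has size at most 4, so the width is 4 − 1 = 3 and tw(G) ≤ 3. For the lower bound, the 4 vertices {1, 2, 3, 4} are pairwise adjacent, and any tree decomposition puts a clique entirely inside one bag — forcing width ≥ 3. Hence tw(G) = 3 exactly.

Treewidth 3.
Bags: B1 = {1, 2, 3, 5}  B2 = {1, 2, 3, 4}
Tree: B1–B2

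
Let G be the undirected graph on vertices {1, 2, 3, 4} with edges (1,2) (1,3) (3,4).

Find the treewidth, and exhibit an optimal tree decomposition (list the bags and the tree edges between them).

Treewidth 1.
One such decomposition:
Bags: B1 = {1, 3}  B2 = {1, 2}  B3 = {3, 4}
Tree: B1–B2, B1–B3

Every bag has size at most 2, so the width is 2 − 1 = 1 and tw(G) ≤ 1. Any graph with an edge has treewidth ≥ 1, and G has the edge 1–3. Combining the bounds, tw(G) = 1.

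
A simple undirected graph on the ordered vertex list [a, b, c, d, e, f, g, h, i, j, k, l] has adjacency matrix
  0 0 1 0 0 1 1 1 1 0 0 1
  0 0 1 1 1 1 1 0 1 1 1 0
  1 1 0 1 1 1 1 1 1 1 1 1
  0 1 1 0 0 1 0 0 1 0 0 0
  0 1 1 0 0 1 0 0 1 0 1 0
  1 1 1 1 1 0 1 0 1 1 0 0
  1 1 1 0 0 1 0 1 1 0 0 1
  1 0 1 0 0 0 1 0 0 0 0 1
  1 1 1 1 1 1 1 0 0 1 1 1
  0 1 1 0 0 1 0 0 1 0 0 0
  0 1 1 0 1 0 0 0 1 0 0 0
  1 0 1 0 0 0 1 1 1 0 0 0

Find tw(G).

4

A width-4 tree decomposition is:
Bags: B1 = {b, c, e, f, i}  B2 = {b, c, f, g, i}  B3 = {a, c, f, g, i}  B4 = {b, c, f, i, j}  B5 = {a, c, g, i, l}  B6 = {b, c, e, i, k}  B7 = {b, c, d, f, i}  B8 = {a, c, g, h, l}
Tree: B1–B2, B2–B3, B1–B4, B3–B5, B1–B6, B1–B7, B5–B8
The largest bag has 5 vertices, giving width 4; this decomposition certifies tw(G) ≤ 4. Conversely, {a, c, g, h, l} is a clique of size 5, and the vertices of any clique must share a bag in every tree decomposition; so some bag has ≥ 5 vertices and tw(G) ≥ 4. Hence tw(G) = 4 exactly.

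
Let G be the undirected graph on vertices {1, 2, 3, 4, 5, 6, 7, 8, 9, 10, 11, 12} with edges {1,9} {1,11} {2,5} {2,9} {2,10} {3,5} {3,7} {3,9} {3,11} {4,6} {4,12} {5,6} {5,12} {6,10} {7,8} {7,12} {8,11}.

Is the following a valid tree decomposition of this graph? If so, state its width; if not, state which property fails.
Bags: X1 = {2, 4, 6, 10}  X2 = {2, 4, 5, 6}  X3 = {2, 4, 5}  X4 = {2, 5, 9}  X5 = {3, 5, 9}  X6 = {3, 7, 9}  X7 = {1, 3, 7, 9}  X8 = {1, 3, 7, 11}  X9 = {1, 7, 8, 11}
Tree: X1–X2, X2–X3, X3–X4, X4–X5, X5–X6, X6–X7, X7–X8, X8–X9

No — vertex 12 appears in no bag.

A tree decomposition must satisfy three properties: every vertex lies in some bag; for every edge, both endpoints lie together in some bag; and for every vertex, the bags containing it form a connected subtree. Here vertex 12 appears in no bag, so the decomposition is invalid.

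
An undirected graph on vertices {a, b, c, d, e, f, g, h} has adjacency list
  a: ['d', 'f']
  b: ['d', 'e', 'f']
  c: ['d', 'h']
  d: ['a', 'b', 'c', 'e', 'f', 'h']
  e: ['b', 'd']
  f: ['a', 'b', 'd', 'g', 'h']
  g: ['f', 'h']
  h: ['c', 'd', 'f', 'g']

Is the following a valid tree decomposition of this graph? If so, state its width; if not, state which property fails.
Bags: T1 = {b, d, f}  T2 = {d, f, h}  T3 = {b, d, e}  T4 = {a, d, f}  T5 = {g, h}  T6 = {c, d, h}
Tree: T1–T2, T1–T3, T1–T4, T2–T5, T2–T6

No — edge (f,g) lies in no bag.

A tree decomposition must satisfy three properties: every vertex lies in some bag; for every edge, both endpoints lie together in some bag; and for every vertex, the bags containing it form a connected subtree. Here edge (f,g) lies in no bag, so the decomposition is invalid.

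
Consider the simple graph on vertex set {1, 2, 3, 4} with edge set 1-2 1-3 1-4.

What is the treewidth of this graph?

A width-1 tree decomposition is:
Bags: B1 = {1, 4}  B2 = {1, 2}  B3 = {1, 3}
Tree: B1–B2, B1–B3
Each bag holds 2 vertices, so the decomposition has width 1, which upper-bounds the treewidth. Since G has at least one edge (e.g. 4–1), it is not an edgeless graph, so tw(G) ≥ 1. Hence tw(G) = 1 exactly.

1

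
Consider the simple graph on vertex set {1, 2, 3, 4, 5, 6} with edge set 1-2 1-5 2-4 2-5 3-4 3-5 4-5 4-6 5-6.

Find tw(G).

A width-2 tree decomposition is:
Bags: B1 = {2, 4, 5}  B2 = {1, 2, 5}  B3 = {3, 4, 5}  B4 = {4, 5, 6}
Tree: B1–B2, B1–B3, B1–B4
Each bag holds 3 vertices, so the decomposition has width 2, which upper-bounds the treewidth. For the lower bound, the 3 vertices {1, 2, 5} are pairwise adjacent, and any tree decomposition puts a clique entirely inside one bag — forcing width ≥ 2. Combining the bounds, tw(G) = 2.

2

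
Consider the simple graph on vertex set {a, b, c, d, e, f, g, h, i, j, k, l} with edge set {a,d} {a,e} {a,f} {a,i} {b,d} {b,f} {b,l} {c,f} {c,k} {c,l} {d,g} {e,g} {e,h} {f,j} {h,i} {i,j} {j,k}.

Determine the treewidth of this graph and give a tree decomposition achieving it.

The largest bag has 4 vertices, giving width 3; this decomposition certifies tw(G) ≤ 3. For the lower bound: the 4 vertex sets {c,k,l}, {j}, {f}, {a,b,d,i} are disjoint, each induces a connected subgraph, and every pair is joined by at least one edge of G. Contracting each set to a single vertex therefore yields K_{4} as a minor, and since treewidth is minor-monotone, tw(G) ≥ tw(K_{4}) = 3. Hence tw(G) = 3 exactly.

Treewidth 3.
One such decomposition:
Bags: B1 = {c, j, k, l}  B2 = {c, f, j, l}  B3 = {b, f, j, l}  B4 = {b, f, i, j}  B5 = {a, b, f, i}  B6 = {a, b, d, i}  B7 = {a, d, h, i}  B8 = {a, d, e, h}  B9 = {d, e, g, h}
Tree: B1–B2, B2–B3, B3–B4, B4–B5, B5–B6, B6–B7, B7–B8, B8–B9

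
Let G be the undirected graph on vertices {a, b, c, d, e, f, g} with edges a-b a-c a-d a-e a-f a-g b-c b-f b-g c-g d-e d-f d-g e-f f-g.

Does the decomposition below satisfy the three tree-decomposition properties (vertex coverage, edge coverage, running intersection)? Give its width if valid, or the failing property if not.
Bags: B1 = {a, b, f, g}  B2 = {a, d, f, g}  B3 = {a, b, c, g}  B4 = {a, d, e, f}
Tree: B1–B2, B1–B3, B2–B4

Vertex coverage: the bags together contain {a, b, c, d, e, f, g}, the full vertex set. Edge coverage: each edge of G has both endpoints in at least one bag. Running intersection: for every vertex, the bags containing it form a connected subtree. All three properties hold, so this is a valid tree decomposition of width max|bag| − 1 = 3, and hence tw(G) ≤ 3.

Yes; width 3.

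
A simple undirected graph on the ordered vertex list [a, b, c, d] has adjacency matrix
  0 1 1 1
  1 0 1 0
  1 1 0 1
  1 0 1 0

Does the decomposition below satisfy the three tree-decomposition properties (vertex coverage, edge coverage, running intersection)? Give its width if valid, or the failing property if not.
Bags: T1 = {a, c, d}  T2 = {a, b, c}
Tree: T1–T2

Every vertex of G appears in some bag (union = {a, b, c, d}); every edge is covered by a bag; and for each vertex v the set of bags containing v is connected in the bag tree. The decomposition is therefore valid. The largest bag has 3 vertices, so the width is 2.

Yes; width 2.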